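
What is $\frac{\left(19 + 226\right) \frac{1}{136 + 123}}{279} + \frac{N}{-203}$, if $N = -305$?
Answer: $\frac{3155620}{2095569} \approx 1.5059$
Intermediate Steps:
$\frac{\left(19 + 226\right) \frac{1}{136 + 123}}{279} + \frac{N}{-203} = \frac{\left(19 + 226\right) \frac{1}{136 + 123}}{279} - \frac{305}{-203} = \frac{245}{259} \cdot \frac{1}{279} - - \frac{305}{203} = 245 \cdot \frac{1}{259} \cdot \frac{1}{279} + \frac{305}{203} = \frac{35}{37} \cdot \frac{1}{279} + \frac{305}{203} = \frac{35}{10323} + \frac{305}{203} = \frac{3155620}{2095569}$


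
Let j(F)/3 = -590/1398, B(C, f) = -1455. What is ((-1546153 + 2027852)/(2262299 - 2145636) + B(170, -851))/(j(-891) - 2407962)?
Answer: 39438271078/65454410913383 ≈ 0.00060253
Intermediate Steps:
j(F) = -295/233 (j(F) = 3*(-590/1398) = 3*(-590*1/1398) = 3*(-295/699) = -295/233)
((-1546153 + 2027852)/(2262299 - 2145636) + B(170, -851))/(j(-891) - 2407962) = ((-1546153 + 2027852)/(2262299 - 2145636) - 1455)/(-295/233 - 2407962) = (481699/116663 - 1455)/(-561055441/233) = (481699*(1/116663) - 1455)*(-233/561055441) = (481699/116663 - 1455)*(-233/561055441) = -169262966/116663*(-233/561055441) = 39438271078/65454410913383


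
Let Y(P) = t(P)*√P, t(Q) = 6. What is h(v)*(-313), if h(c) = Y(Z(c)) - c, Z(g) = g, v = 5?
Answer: 1565 - 1878*√5 ≈ -2634.3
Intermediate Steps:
Y(P) = 6*√P
h(c) = -c + 6*√c (h(c) = 6*√c - c = -c + 6*√c)
h(v)*(-313) = (-1*5 + 6*√5)*(-313) = (-5 + 6*√5)*(-313) = 1565 - 1878*√5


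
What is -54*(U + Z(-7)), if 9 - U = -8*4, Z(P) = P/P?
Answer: -2268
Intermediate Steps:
Z(P) = 1
U = 41 (U = 9 - (-8)*4 = 9 - 1*(-32) = 9 + 32 = 41)
-54*(U + Z(-7)) = -54*(41 + 1) = -54*42 = -2268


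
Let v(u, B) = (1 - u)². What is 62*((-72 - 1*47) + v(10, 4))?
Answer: -2356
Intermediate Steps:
62*((-72 - 1*47) + v(10, 4)) = 62*((-72 - 1*47) + (-1 + 10)²) = 62*((-72 - 47) + 9²) = 62*(-119 + 81) = 62*(-38) = -2356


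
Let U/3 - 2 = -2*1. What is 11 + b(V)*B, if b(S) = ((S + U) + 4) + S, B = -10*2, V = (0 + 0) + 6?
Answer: -309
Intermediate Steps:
U = 0 (U = 6 + 3*(-2*1) = 6 + 3*(-2) = 6 - 6 = 0)
V = 6 (V = 0 + 6 = 6)
B = -20
b(S) = 4 + 2*S (b(S) = ((S + 0) + 4) + S = (S + 4) + S = (4 + S) + S = 4 + 2*S)
11 + b(V)*B = 11 + (4 + 2*6)*(-20) = 11 + (4 + 12)*(-20) = 11 + 16*(-20) = 11 - 320 = -309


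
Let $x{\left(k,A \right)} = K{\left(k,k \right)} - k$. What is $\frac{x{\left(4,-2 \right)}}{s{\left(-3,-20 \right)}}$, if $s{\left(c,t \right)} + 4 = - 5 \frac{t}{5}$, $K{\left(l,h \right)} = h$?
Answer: $0$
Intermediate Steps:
$x{\left(k,A \right)} = 0$ ($x{\left(k,A \right)} = k - k = 0$)
$s{\left(c,t \right)} = -4 - t$ ($s{\left(c,t \right)} = -4 - 5 \frac{t}{5} = -4 - t$)
$\frac{x{\left(4,-2 \right)}}{s{\left(-3,-20 \right)}} = \frac{0}{-4 - -20} = \frac{0}{-4 + 20} = \frac{0}{16} = 0 \cdot \frac{1}{16} = 0$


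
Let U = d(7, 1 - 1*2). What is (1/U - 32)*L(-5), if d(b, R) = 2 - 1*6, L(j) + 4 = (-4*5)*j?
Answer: -3096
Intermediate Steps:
L(j) = -4 - 20*j (L(j) = -4 + (-4*5)*j = -4 - 20*j)
d(b, R) = -4 (d(b, R) = 2 - 6 = -4)
U = -4
(1/U - 32)*L(-5) = (1/(-4) - 32)*(-4 - 20*(-5)) = (-¼ - 32)*(-4 + 100) = -129/4*96 = -3096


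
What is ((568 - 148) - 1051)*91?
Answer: -57421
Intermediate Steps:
((568 - 148) - 1051)*91 = (420 - 1051)*91 = -631*91 = -57421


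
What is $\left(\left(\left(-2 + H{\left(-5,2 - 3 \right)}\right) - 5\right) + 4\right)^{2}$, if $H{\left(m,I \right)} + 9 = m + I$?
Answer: $324$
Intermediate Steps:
$H{\left(m,I \right)} = -9 + I + m$ ($H{\left(m,I \right)} = -9 + \left(m + I\right) = -9 + \left(I + m\right) = -9 + I + m$)
$\left(\left(\left(-2 + H{\left(-5,2 - 3 \right)}\right) - 5\right) + 4\right)^{2} = \left(\left(\left(-2 - 15\right) - 5\right) + 4\right)^{2} = \left(\left(-17 - 5\right) + 4\right)^{2} = \left(-22 + 4\right)^{2} = \left(-18\right)^{2} = 324$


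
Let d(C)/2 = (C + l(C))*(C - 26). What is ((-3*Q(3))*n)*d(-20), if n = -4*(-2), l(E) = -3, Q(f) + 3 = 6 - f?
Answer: 0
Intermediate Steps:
Q(f) = 3 - f (Q(f) = -3 + (6 - f) = 3 - f)
d(C) = 2*(-26 + C)*(-3 + C) (d(C) = 2*((C - 3)*(C - 26)) = 2*((-3 + C)*(-26 + C)) = 2*((-26 + C)*(-3 + C)) = 2*(-26 + C)*(-3 + C))
n = 8
((-3*Q(3))*n)*d(-20) = (-3*(3 - 1*3)*8)*(156 - 58*(-20) + 2*(-20)²) = (-3*(3 - 3)*8)*(156 + 1160 + 2*400) = (-3*0*8)*(156 + 1160 + 800) = (0*8)*2116 = 0*2116 = 0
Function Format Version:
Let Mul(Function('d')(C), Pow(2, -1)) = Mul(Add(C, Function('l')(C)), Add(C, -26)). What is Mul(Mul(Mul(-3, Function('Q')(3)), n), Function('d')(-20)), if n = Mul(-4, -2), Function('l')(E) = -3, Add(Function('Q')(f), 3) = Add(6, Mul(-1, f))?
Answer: 0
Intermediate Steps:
Function('Q')(f) = Add(3, Mul(-1, f)) (Function('Q')(f) = Add(-3, Add(6, Mul(-1, f))) = Add(3, Mul(-1, f)))
Function('d')(C) = Mul(2, Add(-26, C), Add(-3, C)) (Function('d')(C) = Mul(2, Mul(Add(C, -3), Add(C, -26))) = Mul(2, Mul(Add(-3, C), Add(-26, C))) = Mul(2, Mul(Add(-26, C), Add(-3, C))) = Mul(2, Add(-26, C), Add(-3, C)))
n = 8
Mul(Mul(Mul(-3, Function('Q')(3)), n), Function('d')(-20)) = Mul(Mul(Mul(-3, Add(3, Mul(-1, 3))), 8), Add(156, Mul(-58, -20), Mul(2, Pow(-20, 2)))) = Mul(Mul(Mul(-3, Add(3, -3)), 8), Add(156, 1160, Mul(2, 400))) = Mul(Mul(Mul(-3, 0), 8), Add(156, 1160, 800)) = Mul(Mul(0, 8), 2116) = Mul(0, 2116) = 0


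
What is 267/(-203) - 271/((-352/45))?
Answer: 2381601/71456 ≈ 33.330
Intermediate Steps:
267/(-203) - 271/((-352/45)) = 267*(-1/203) - 271/((-352*1/45)) = -267/203 - 271/(-352/45) = -267/203 - 271*(-45/352) = -267/203 + 12195/352 = 2381601/71456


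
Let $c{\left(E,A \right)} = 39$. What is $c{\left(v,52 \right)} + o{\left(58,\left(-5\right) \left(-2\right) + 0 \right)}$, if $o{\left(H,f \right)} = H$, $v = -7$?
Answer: $97$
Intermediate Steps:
$c{\left(v,52 \right)} + o{\left(58,\left(-5\right) \left(-2\right) + 0 \right)} = 39 + 58 = 97$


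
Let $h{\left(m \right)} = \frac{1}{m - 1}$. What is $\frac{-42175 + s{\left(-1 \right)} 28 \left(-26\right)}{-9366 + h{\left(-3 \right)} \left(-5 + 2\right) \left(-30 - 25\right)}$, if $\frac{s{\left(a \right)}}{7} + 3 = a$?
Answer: $\frac{87164}{37629} \approx 2.3164$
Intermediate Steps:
$s{\left(a \right)} = -21 + 7 a$
$h{\left(m \right)} = \frac{1}{-1 + m}$
$\frac{-42175 + s{\left(-1 \right)} 28 \left(-26\right)}{-9366 + h{\left(-3 \right)} \left(-5 + 2\right) \left(-30 - 25\right)} = \frac{-42175 + \left(-21 + 7 \left(-1\right)\right) 28 \left(-26\right)}{-9366 + \frac{-5 + 2}{-1 - 3} \left(-30 - 25\right)} = \frac{-42175 + \left(-21 - 7\right) 28 \left(-26\right)}{-9366 + \frac{1}{-4} \left(-3\right) \left(-55\right)} = \frac{-42175 + \left(-28\right) 28 \left(-26\right)}{-9366 + \left(- \frac{1}{4}\right) \left(-3\right) \left(-55\right)} = \frac{-42175 - -20384}{-9366 + \frac{3}{4} \left(-55\right)} = \frac{-42175 + 20384}{-9366 - \frac{165}{4}} = - \frac{21791}{- \frac{37629}{4}} = \left(-21791\right) \left(- \frac{4}{37629}\right) = \frac{87164}{37629}$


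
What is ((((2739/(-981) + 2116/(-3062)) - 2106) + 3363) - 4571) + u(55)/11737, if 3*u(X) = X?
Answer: -590710407778/178059893 ≈ -3317.5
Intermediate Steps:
u(X) = X/3
((((2739/(-981) + 2116/(-3062)) - 2106) + 3363) - 4571) + u(55)/11737 = ((((2739/(-981) + 2116/(-3062)) - 2106) + 3363) - 4571) + ((⅓)*55)/11737 = ((((2739*(-1/981) + 2116*(-1/3062)) - 2106) + 3363) - 4571) + (55/3)*(1/11737) = ((((-913/327 - 1058/1531) - 2106) + 3363) - 4571) + 5/3201 = (((-1743769/500637 - 2106) + 3363) - 4571) + 5/3201 = ((-1056085291/500637 + 3363) - 4571) + 5/3201 = (627556940/500637 - 4571) + 5/3201 = -1660854787/500637 + 5/3201 = -590710407778/178059893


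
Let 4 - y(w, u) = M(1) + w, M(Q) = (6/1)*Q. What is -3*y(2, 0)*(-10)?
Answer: -120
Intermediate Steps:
M(Q) = 6*Q (M(Q) = (6*1)*Q = 6*Q)
y(w, u) = -2 - w (y(w, u) = 4 - (6*1 + w) = 4 - (6 + w) = 4 + (-6 - w) = -2 - w)
-3*y(2, 0)*(-10) = -3*(-2 - 1*2)*(-10) = -3*(-2 - 2)*(-10) = -3*(-4)*(-10) = 12*(-10) = -120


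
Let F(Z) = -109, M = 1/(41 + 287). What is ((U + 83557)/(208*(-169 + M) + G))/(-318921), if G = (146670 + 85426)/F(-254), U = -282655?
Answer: -148294827/8855765904365 ≈ -1.6746e-5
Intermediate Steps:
M = 1/328 ≈ 0.0030488
G = -232096/109 (G = (146670 + 85426)/(-109) = 232096*(-1/109) = -232096/109 ≈ -2129.3)
((U + 83557)/(208*(-169 + M) + G))/(-318921) = ((-282655 + 83557)/(208*(-169 + 1/328) - 232096/109))/(-318921) = -199098/(208*(-55431/328) - 232096/109)*(-1/318921) = -199098/(-1441206/41 - 232096/109)*(-1/318921) = -199098/(-166607390/4469)*(-1/318921) = -199098*(-4469/166607390)*(-1/318921) = (444884481/83303695)*(-1/318921) = -148294827/8855765904365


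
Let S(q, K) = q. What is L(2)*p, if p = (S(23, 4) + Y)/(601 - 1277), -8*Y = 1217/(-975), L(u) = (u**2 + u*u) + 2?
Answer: -180617/527280 ≈ -0.34254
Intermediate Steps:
L(u) = 2 + 2*u**2 (L(u) = (u**2 + u**2) + 2 = 2*u**2 + 2 = 2 + 2*u**2)
Y = 1217/7800 (Y = -1217/(8*(-975)) = -1217*(-1)/(8*975) = -1/8*(-1217/975) = 1217/7800 ≈ 0.15603)
p = -180617/5272800 (p = (23 + 1217/7800)/(601 - 1277) = (180617/7800)/(-676) = (180617/7800)*(-1/676) = -180617/5272800 ≈ -0.034254)
L(2)*p = (2 + 2*2**2)*(-180617/5272800) = (2 + 2*4)*(-180617/5272800) = (2 + 8)*(-180617/5272800) = 10*(-180617/5272800) = -180617/527280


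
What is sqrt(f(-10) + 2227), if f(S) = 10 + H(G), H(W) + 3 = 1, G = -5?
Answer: sqrt(2235) ≈ 47.276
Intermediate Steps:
H(W) = -2 (H(W) = -3 + 1 = -2)
f(S) = 8 (f(S) = 10 - 2 = 8)
sqrt(f(-10) + 2227) = sqrt(8 + 2227) = sqrt(2235)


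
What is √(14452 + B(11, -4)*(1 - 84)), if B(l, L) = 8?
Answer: 6*√383 ≈ 117.42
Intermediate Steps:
√(14452 + B(11, -4)*(1 - 84)) = √(14452 + 8*(1 - 84)) = √(14452 + 8*(-83)) = √(14452 - 664) = √13788 = 6*√383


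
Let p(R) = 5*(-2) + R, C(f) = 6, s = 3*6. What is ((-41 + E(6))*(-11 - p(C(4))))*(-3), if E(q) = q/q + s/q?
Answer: -777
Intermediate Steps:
s = 18
p(R) = -10 + R
E(q) = 1 + 18/q (E(q) = q/q + 18/q = 1 + 18/q)
((-41 + E(6))*(-11 - p(C(4))))*(-3) = ((-41 + (18 + 6)/6)*(-11 - (-10 + 6)))*(-3) = ((-41 + (1/6)*24)*(-11 - 1*(-4)))*(-3) = ((-41 + 4)*(-11 + 4))*(-3) = -37*(-7)*(-3) = 259*(-3) = -777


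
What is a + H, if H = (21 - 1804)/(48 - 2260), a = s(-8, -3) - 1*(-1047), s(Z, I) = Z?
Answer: 2300051/2212 ≈ 1039.8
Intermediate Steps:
a = 1039 (a = -8 - 1*(-1047) = -8 + 1047 = 1039)
H = 1783/2212 (H = -1783/(-2212) = -1783*(-1/2212) = 1783/2212 ≈ 0.80606)
a + H = 1039 + 1783/2212 = 2300051/2212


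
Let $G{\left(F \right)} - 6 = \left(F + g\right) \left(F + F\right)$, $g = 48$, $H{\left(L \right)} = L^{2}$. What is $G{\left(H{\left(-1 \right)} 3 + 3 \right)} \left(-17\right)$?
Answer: $-11118$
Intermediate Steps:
$G{\left(F \right)} = 6 + 2 F \left(48 + F\right)$ ($G{\left(F \right)} = 6 + \left(F + 48\right) \left(F + F\right) = 6 + \left(48 + F\right) 2 F = 6 + 2 F \left(48 + F\right)$)
$G{\left(H{\left(-1 \right)} 3 + 3 \right)} \left(-17\right) = \left(6 + 2 \left(\left(-1\right)^{2} \cdot 3 + 3\right)^{2} + 96 \left(\left(-1\right)^{2} \cdot 3 + 3\right)\right) \left(-17\right) = \left(6 + 2 \left(1 \cdot 3 + 3\right)^{2} + 96 \left(1 \cdot 3 + 3\right)\right) \left(-17\right) = \left(6 + 2 \left(3 + 3\right)^{2} + 96 \left(3 + 3\right)\right) \left(-17\right) = \left(6 + 2 \cdot 6^{2} + 96 \cdot 6\right) \left(-17\right) = \left(6 + 2 \cdot 36 + 576\right) \left(-17\right) = \left(6 + 72 + 576\right) \left(-17\right) = 654 \left(-17\right) = -11118$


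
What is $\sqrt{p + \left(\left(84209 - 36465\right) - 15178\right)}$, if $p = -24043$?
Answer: $3 \sqrt{947} \approx 92.32$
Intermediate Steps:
$\sqrt{p + \left(\left(84209 - 36465\right) - 15178\right)} = \sqrt{-24043 + \left(\left(84209 - 36465\right) - 15178\right)} = \sqrt{-24043 + \left(47744 - 15178\right)} = \sqrt{-24043 + 32566} = \sqrt{8523} = 3 \sqrt{947}$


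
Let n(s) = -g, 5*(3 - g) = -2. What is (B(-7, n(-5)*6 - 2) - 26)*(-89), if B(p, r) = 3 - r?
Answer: 267/5 ≈ 53.400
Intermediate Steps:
g = 17/5 (g = 3 - ⅕*(-2) = 3 + ⅖ = 17/5 ≈ 3.4000)
n(s) = -17/5 (n(s) = -1*17/5 = -17/5)
(B(-7, n(-5)*6 - 2) - 26)*(-89) = ((3 - (-17/5*6 - 2)) - 26)*(-89) = ((3 - (-102/5 - 2)) - 26)*(-89) = ((3 - 1*(-112/5)) - 26)*(-89) = ((3 + 112/5) - 26)*(-89) = (127/5 - 26)*(-89) = -⅗*(-89) = 267/5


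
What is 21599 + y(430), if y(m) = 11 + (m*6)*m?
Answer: 1131010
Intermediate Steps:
y(m) = 11 + 6*m² (y(m) = 11 + (6*m)*m = 11 + 6*m²)
21599 + y(430) = 21599 + (11 + 6*430²) = 21599 + (11 + 6*184900) = 21599 + (11 + 1109400) = 21599 + 1109411 = 1131010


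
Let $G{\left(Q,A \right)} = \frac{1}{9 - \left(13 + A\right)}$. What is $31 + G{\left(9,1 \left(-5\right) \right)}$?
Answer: $32$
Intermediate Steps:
$G{\left(Q,A \right)} = \frac{1}{-4 - A}$
$31 + G{\left(9,1 \left(-5\right) \right)} = 31 - \frac{1}{4 + 1 \left(-5\right)} = 31 - \frac{1}{4 - 5} = 31 - \frac{1}{-1} = 31 - -1 = 31 + 1 = 32$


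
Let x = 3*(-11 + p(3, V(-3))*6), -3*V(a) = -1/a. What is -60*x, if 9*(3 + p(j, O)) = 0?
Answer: 5220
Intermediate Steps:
V(a) = 1/(3*a) (V(a) = -(-1)/(3*a) = 1/(3*a))
p(j, O) = -3 (p(j, O) = -3 + (⅑)*0 = -3 + 0 = -3)
x = -87 (x = 3*(-11 - 3*6) = 3*(-11 - 18) = 3*(-29) = -87)
-60*x = -60*(-87) = 5220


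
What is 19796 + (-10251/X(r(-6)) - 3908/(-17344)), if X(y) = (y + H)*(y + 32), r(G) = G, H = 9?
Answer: 1108465573/56368 ≈ 19665.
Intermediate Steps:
X(y) = (9 + y)*(32 + y) (X(y) = (y + 9)*(y + 32) = (9 + y)*(32 + y))
19796 + (-10251/X(r(-6)) - 3908/(-17344)) = 19796 + (-10251/(288 + (-6)² + 41*(-6)) - 3908/(-17344)) = 19796 + (-10251/(288 + 36 - 246) - 3908*(-1/17344)) = 19796 + (-10251/78 + 977/4336) = 19796 + (-10251*1/78 + 977/4336) = 19796 + (-3417/26 + 977/4336) = 19796 - 7395355/56368 = 1108465573/56368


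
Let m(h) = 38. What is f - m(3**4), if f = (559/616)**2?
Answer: -14106847/379456 ≈ -37.177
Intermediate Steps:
f = 312481/379456 (f = (559*(1/616))**2 = (559/616)**2 = 312481/379456 ≈ 0.82350)
f - m(3**4) = 312481/379456 - 1*38 = 312481/379456 - 38 = -14106847/379456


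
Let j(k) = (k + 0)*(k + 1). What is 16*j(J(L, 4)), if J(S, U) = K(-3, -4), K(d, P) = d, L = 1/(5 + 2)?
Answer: 96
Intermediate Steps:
L = 1/7 ≈ 0.14286
J(S, U) = -3
j(k) = k*(1 + k)
16*j(J(L, 4)) = 16*(-3*(1 - 3)) = 16*(-3*(-2)) = 16*6 = 96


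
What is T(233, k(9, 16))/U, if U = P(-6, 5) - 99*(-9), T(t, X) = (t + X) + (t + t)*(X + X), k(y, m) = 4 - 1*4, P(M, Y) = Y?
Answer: 233/896 ≈ 0.26004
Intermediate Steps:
k(y, m) = 0 (k(y, m) = 4 - 4 = 0)
T(t, X) = X + t + 4*X*t (T(t, X) = (X + t) + (2*t)*(2*X) = (X + t) + 4*X*t = X + t + 4*X*t)
U = 896 (U = 5 - 99*(-9) = 5 + 891 = 896)
T(233, k(9, 16))/U = (0 + 233 + 4*0*233)/896 = (0 + 233 + 0)*(1/896) = 233*(1/896) = 233/896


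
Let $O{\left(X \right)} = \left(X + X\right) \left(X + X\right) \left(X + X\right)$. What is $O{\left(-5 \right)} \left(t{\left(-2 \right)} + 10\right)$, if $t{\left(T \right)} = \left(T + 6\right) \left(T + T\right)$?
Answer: $6000$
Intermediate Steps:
$t{\left(T \right)} = 2 T \left(6 + T\right)$ ($t{\left(T \right)} = \left(6 + T\right) 2 T = 2 T \left(6 + T\right)$)
$O{\left(X \right)} = 8 X^{3}$ ($O{\left(X \right)} = 2 X 2 X 2 X = 4 X^{2} \cdot 2 X = 8 X^{3}$)
$O{\left(-5 \right)} \left(t{\left(-2 \right)} + 10\right) = 8 \left(-5\right)^{3} \left(2 \left(-2\right) \left(6 - 2\right) + 10\right) = 8 \left(-125\right) \left(2 \left(-2\right) 4 + 10\right) = - 1000 \left(-16 + 10\right) = \left(-1000\right) \left(-6\right) = 6000$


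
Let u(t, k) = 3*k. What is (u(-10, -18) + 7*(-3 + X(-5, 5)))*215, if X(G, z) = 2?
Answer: -13115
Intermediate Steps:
(u(-10, -18) + 7*(-3 + X(-5, 5)))*215 = (3*(-18) + 7*(-3 + 2))*215 = (-54 + 7*(-1))*215 = (-54 - 7)*215 = -61*215 = -13115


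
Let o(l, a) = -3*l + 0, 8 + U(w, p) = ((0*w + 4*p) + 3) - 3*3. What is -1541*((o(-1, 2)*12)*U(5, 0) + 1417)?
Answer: -1406933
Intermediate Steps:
U(w, p) = -14 + 4*p (U(w, p) = -8 + (((0*w + 4*p) + 3) - 3*3) = -8 + (((0 + 4*p) + 3) - 9) = -8 + ((4*p + 3) - 9) = -8 + ((3 + 4*p) - 9) = -8 + (-6 + 4*p) = -14 + 4*p)
o(l, a) = -3*l
-1541*((o(-1, 2)*12)*U(5, 0) + 1417) = -1541*((-3*(-1)*12)*(-14 + 4*0) + 1417) = -1541*((3*12)*(-14 + 0) + 1417) = -1541*(36*(-14) + 1417) = -1541*(-504 + 1417) = -1541*913 = -1406933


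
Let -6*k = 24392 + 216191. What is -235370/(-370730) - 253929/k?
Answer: 62146060973/8919133559 ≈ 6.9677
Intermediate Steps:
k = -240583/6 (k = -(24392 + 216191)/6 = -1/6*240583 = -240583/6 ≈ -40097.)
-235370/(-370730) - 253929/k = -235370/(-370730) - 253929/(-240583/6) = -235370*(-1/370730) - 253929*(-6/240583) = 23537/37073 + 1523574/240583 = 62146060973/8919133559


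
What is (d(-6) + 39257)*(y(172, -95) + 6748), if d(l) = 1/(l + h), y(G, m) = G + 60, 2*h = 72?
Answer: 822042278/3 ≈ 2.7401e+8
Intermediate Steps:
h = 36 (h = (½)*72 = 36)
y(G, m) = 60 + G
d(l) = 1/(36 + l) (d(l) = 1/(l + 36) = 1/(36 + l))
(d(-6) + 39257)*(y(172, -95) + 6748) = (1/(36 - 6) + 39257)*((60 + 172) + 6748) = (1/30 + 39257)*(232 + 6748) = (1/30 + 39257)*6980 = (1177711/30)*6980 = 822042278/3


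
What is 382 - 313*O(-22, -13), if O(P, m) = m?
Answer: 4451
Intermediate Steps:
382 - 313*O(-22, -13) = 382 - 313*(-13) = 382 + 4069 = 4451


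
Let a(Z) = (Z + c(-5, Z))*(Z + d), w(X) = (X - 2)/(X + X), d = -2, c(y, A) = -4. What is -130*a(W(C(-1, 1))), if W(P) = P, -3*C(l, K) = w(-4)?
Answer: -9945/8 ≈ -1243.1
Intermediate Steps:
w(X) = (-2 + X)/(2*X) (w(X) = (-2 + X)/((2*X)) = (-2 + X)*(1/(2*X)) = (-2 + X)/(2*X))
C(l, K) = -¼ (C(l, K) = -(-2 - 4)/(6*(-4)) = -(-1)*(-6)/(6*4) = -⅓*¾ = -¼)
a(Z) = (-4 + Z)*(-2 + Z) (a(Z) = (Z - 4)*(Z - 2) = (-4 + Z)*(-2 + Z))
-130*a(W(C(-1, 1))) = -130*(8 + (-¼)² - 6*(-¼)) = -130*(8 + 1/16 + 3/2) = -130*153/16 = -9945/8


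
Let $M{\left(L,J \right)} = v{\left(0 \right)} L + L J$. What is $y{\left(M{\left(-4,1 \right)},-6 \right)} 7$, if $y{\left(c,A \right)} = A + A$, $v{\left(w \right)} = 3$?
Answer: $-84$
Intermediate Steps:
$M{\left(L,J \right)} = 3 L + J L$ ($M{\left(L,J \right)} = 3 L + L J = 3 L + J L$)
$y{\left(c,A \right)} = 2 A$
$y{\left(M{\left(-4,1 \right)},-6 \right)} 7 = 2 \left(-6\right) 7 = \left(-12\right) 7 = -84$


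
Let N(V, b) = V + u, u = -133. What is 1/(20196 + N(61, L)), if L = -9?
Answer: 1/20124 ≈ 4.9692e-5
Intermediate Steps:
N(V, b) = -133 + V (N(V, b) = V - 133 = -133 + V)
1/(20196 + N(61, L)) = 1/(20196 + (-133 + 61)) = 1/(20196 - 72) = 1/20124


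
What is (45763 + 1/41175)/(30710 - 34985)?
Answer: -1884291526/176023125 ≈ -10.705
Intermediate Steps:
(45763 + 1/41175)/(30710 - 34985) = (45763 + 1/41175)/(-4275) = (1884291526/41175)*(-1/4275) = -1884291526/176023125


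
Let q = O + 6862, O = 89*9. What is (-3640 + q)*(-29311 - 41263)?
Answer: -283919202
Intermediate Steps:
O = 801
q = 7663 (q = 801 + 6862 = 7663)
(-3640 + q)*(-29311 - 41263) = (-3640 + 7663)*(-29311 - 41263) = 4023*(-70574) = -283919202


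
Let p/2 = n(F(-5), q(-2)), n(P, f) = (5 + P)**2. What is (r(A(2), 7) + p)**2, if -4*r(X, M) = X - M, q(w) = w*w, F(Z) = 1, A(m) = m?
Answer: 85849/16 ≈ 5365.6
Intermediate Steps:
q(w) = w**2
p = 72 (p = 2*(5 + 1)**2 = 2*6**2 = 2*36 = 72)
r(X, M) = -X/4 + M/4 (r(X, M) = -(X - M)/4 = -X/4 + M/4)
(r(A(2), 7) + p)**2 = ((-1/4*2 + (1/4)*7) + 72)**2 = ((-1/2 + 7/4) + 72)**2 = (5/4 + 72)**2 = (293/4)**2 = 85849/16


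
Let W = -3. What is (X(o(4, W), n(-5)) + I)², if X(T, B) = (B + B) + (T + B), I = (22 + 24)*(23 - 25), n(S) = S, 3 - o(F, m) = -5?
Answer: 9801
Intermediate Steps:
o(F, m) = 8 (o(F, m) = 3 - 1*(-5) = 3 + 5 = 8)
I = -92 (I = 46*(-2) = -92)
X(T, B) = T + 3*B (X(T, B) = 2*B + (B + T) = T + 3*B)
(X(o(4, W), n(-5)) + I)² = ((8 + 3*(-5)) - 92)² = ((8 - 15) - 92)² = (-7 - 92)² = (-99)² = 9801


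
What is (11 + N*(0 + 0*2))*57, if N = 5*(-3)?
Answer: 627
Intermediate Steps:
N = -15
(11 + N*(0 + 0*2))*57 = (11 - 15*(0 + 0*2))*57 = (11 - 15*(0 + 0))*57 = (11 - 15*0)*57 = (11 + 0)*57 = 11*57 = 627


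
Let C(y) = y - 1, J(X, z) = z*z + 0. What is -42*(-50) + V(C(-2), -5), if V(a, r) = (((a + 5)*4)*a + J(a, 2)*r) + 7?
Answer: 2063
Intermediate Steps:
J(X, z) = z**2 (J(X, z) = z**2 + 0 = z**2)
C(y) = -1 + y
V(a, r) = 7 + 4*r + a*(20 + 4*a) (V(a, r) = (((a + 5)*4)*a + 2**2*r) + 7 = (((5 + a)*4)*a + 4*r) + 7 = ((20 + 4*a)*a + 4*r) + 7 = (a*(20 + 4*a) + 4*r) + 7 = (4*r + a*(20 + 4*a)) + 7 = 7 + 4*r + a*(20 + 4*a))
-42*(-50) + V(C(-2), -5) = -42*(-50) + (7 + 4*(-5) + 4*(-1 - 2)**2 + 20*(-1 - 2)) = 2100 + (7 - 20 + 4*(-3)**2 + 20*(-3)) = 2100 + (7 - 20 + 4*9 - 60) = 2100 + (7 - 20 + 36 - 60) = 2100 - 37 = 2063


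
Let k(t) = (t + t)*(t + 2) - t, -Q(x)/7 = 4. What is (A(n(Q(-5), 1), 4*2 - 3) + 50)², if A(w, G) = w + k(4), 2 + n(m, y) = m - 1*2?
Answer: 3844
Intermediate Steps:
Q(x) = -28 (Q(x) = -7*4 = -28)
n(m, y) = -4 + m (n(m, y) = -2 + (m - 1*2) = -2 + (m - 2) = -2 + (-2 + m) = -4 + m)
k(t) = -t + 2*t*(2 + t) (k(t) = (2*t)*(2 + t) - t = 2*t*(2 + t) - t = -t + 2*t*(2 + t))
A(w, G) = 44 + w (A(w, G) = w + 4*(3 + 2*4) = w + 4*(3 + 8) = w + 4*11 = w + 44 = 44 + w)
(A(n(Q(-5), 1), 4*2 - 3) + 50)² = ((44 + (-4 - 28)) + 50)² = ((44 - 32) + 50)² = (12 + 50)² = 62² = 3844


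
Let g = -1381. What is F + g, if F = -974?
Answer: -2355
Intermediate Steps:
F + g = -974 - 1381 = -2355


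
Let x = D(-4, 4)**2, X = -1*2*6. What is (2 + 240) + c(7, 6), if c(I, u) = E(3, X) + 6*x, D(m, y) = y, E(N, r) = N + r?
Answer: 329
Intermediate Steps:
X = -12 (X = -2*6 = -12)
x = 16 (x = 4**2 = 16)
c(I, u) = 87 (c(I, u) = (3 - 12) + 6*16 = -9 + 96 = 87)
(2 + 240) + c(7, 6) = (2 + 240) + 87 = 242 + 87 = 329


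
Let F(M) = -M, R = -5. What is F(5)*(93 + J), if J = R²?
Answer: -590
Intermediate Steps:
J = 25 (J = (-5)² = 25)
F(5)*(93 + J) = (-1*5)*(93 + 25) = -5*118 = -590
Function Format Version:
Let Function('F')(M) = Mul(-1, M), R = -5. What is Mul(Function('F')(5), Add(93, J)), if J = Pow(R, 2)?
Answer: -590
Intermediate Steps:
J = 25 (J = Pow(-5, 2) = 25)
Mul(Function('F')(5), Add(93, J)) = Mul(Mul(-1, 5), Add(93, 25)) = Mul(-5, 118) = -590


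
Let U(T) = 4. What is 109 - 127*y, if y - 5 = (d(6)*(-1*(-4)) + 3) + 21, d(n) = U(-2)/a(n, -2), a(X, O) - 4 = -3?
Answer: -5606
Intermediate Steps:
a(X, O) = 1 (a(X, O) = 4 - 3 = 1)
d(n) = 4 (d(n) = 4/1 = 4*1 = 4)
y = 45 (y = 5 + ((4*(-1*(-4)) + 3) + 21) = 5 + ((4*4 + 3) + 21) = 5 + ((16 + 3) + 21) = 5 + (19 + 21) = 5 + 40 = 45)
109 - 127*y = 109 - 127*45 = 109 - 5715 = -5606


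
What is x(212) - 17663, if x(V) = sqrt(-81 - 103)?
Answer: -17663 + 2*I*sqrt(46) ≈ -17663.0 + 13.565*I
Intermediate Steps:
x(V) = 2*I*sqrt(46) (x(V) = sqrt(-184) = 2*I*sqrt(46))
x(212) - 17663 = 2*I*sqrt(46) - 17663 = -17663 + 2*I*sqrt(46)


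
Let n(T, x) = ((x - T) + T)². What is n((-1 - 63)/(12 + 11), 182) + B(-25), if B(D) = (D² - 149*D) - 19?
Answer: 37455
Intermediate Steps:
B(D) = -19 + D² - 149*D
n(T, x) = x²
n((-1 - 63)/(12 + 11), 182) + B(-25) = 182² + (-19 + (-25)² - 149*(-25)) = 33124 + (-19 + 625 + 3725) = 33124 + 4331 = 37455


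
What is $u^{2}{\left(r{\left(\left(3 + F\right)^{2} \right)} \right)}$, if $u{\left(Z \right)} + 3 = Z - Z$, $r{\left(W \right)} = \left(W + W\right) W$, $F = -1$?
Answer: $9$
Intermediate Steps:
$r{\left(W \right)} = 2 W^{2}$ ($r{\left(W \right)} = 2 W W = 2 W^{2}$)
$u{\left(Z \right)} = -3$ ($u{\left(Z \right)} = -3 + \left(Z - Z\right) = -3 + 0 = -3$)
$u^{2}{\left(r{\left(\left(3 + F\right)^{2} \right)} \right)} = \left(-3\right)^{2} = 9$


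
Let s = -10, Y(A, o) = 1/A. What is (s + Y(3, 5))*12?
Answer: -116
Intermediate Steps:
(s + Y(3, 5))*12 = (-10 + 1/3)*12 = (-10 + ⅓)*12 = -29/3*12 = -116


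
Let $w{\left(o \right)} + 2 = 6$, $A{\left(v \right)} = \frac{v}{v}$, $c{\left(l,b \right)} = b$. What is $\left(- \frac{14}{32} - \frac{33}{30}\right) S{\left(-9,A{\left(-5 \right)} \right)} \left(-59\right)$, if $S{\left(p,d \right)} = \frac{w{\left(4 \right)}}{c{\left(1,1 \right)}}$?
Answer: $\frac{7257}{20} \approx 362.85$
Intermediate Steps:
$A{\left(v \right)} = 1$
$w{\left(o \right)} = 4$ ($w{\left(o \right)} = -2 + 6 = 4$)
$S{\left(p,d \right)} = 4$ ($S{\left(p,d \right)} = \frac{4}{1} = 4 \cdot 1 = 4$)
$\left(- \frac{14}{32} - \frac{33}{30}\right) S{\left(-9,A{\left(-5 \right)} \right)} \left(-59\right) = \left(- \frac{14}{32} - \frac{33}{30}\right) 4 \left(-59\right) = \left(\left(-14\right) \frac{1}{32} - \frac{11}{10}\right) 4 \left(-59\right) = \left(- \frac{7}{16} - \frac{11}{10}\right) 4 \left(-59\right) = \left(- \frac{123}{80}\right) 4 \left(-59\right) = \left(- \frac{123}{20}\right) \left(-59\right) = \frac{7257}{20}$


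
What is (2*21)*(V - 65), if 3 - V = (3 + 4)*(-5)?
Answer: -1134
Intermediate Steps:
V = 38 (V = 3 - (3 + 4)*(-5) = 3 - 7*(-5) = 3 - 1*(-35) = 3 + 35 = 38)
(2*21)*(V - 65) = (2*21)*(38 - 65) = 42*(-27) = -1134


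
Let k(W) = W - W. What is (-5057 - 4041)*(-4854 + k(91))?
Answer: 44161692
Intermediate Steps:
k(W) = 0
(-5057 - 4041)*(-4854 + k(91)) = (-5057 - 4041)*(-4854 + 0) = -9098*(-4854) = 44161692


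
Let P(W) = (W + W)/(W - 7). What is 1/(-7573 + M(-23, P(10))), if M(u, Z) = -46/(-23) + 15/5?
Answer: -1/7568 ≈ -0.00013214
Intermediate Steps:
P(W) = 2*W/(-7 + W) (P(W) = (2*W)/(-7 + W) = 2*W/(-7 + W))
M(u, Z) = 5 (M(u, Z) = -46*(-1/23) + 15*(⅕) = 2 + 3 = 5)
1/(-7573 + M(-23, P(10))) = 1/(-7573 + 5) = 1/(-7568) = -1/7568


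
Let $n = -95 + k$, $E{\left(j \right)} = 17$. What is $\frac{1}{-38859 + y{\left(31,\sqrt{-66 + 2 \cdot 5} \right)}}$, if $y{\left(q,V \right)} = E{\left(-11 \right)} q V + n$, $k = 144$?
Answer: $- \frac{19405}{760884462} - \frac{527 i \sqrt{14}}{760884462} \approx -2.5503 \cdot 10^{-5} - 2.5915 \cdot 10^{-6} i$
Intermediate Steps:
$n = 49$ ($n = -95 + 144 = 49$)
$y{\left(q,V \right)} = 49 + 17 V q$ ($y{\left(q,V \right)} = 17 q V + 49 = 17 V q + 49 = 49 + 17 V q$)
$\frac{1}{-38859 + y{\left(31,\sqrt{-66 + 2 \cdot 5} \right)}} = \frac{1}{-38859 + \left(49 + 17 \sqrt{-66 + 2 \cdot 5} \cdot 31\right)} = \frac{1}{-38859 + \left(49 + 17 \sqrt{-66 + 10} \cdot 31\right)} = \frac{1}{-38859 + \left(49 + 17 \sqrt{-56} \cdot 31\right)} = \frac{1}{-38859 + \left(49 + 17 \cdot 2 i \sqrt{14} \cdot 31\right)} = \frac{1}{-38859 + \left(49 + 1054 i \sqrt{14}\right)} = \frac{1}{-38810 + 1054 i \sqrt{14}}$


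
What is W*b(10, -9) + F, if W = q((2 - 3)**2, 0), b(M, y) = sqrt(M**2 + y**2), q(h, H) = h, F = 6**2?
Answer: 36 + sqrt(181) ≈ 49.454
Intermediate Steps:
F = 36
W = 1 (W = (2 - 3)**2 = (-1)**2 = 1)
W*b(10, -9) + F = 1*sqrt(10**2 + (-9)**2) + 36 = 1*sqrt(100 + 81) + 36 = 1*sqrt(181) + 36 = sqrt(181) + 36 = 36 + sqrt(181)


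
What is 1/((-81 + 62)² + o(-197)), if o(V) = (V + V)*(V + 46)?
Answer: 1/59855 ≈ 1.6707e-5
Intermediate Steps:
o(V) = 2*V*(46 + V) (o(V) = (2*V)*(46 + V) = 2*V*(46 + V))
1/((-81 + 62)² + o(-197)) = 1/((-81 + 62)² + 2*(-197)*(46 - 197)) = 1/((-19)² + 2*(-197)*(-151)) = 1/(361 + 59494) = 1/59855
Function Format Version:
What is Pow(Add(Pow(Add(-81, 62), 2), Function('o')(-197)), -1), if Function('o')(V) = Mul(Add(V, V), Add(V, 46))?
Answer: Rational(1, 59855) ≈ 1.6707e-5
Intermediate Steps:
Function('o')(V) = Mul(2, V, Add(46, V)) (Function('o')(V) = Mul(Mul(2, V), Add(46, V)) = Mul(2, V, Add(46, V)))
Pow(Add(Pow(Add(-81, 62), 2), Function('o')(-197)), -1) = Pow(Add(Pow(Add(-81, 62), 2), Mul(2, -197, Add(46, -197))), -1) = Pow(Add(Pow(-19, 2), Mul(2, -197, -151)), -1) = Pow(Add(361, 59494), -1) = Pow(59855, -1) = Rational(1, 59855)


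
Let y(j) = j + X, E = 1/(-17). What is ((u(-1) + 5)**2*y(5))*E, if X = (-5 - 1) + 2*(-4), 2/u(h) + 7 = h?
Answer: 3249/272 ≈ 11.945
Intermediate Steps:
u(h) = 2/(-7 + h)
E = -1/17 ≈ -0.058824
X = -14 (X = -6 - 8 = -14)
y(j) = -14 + j (y(j) = j - 14 = -14 + j)
((u(-1) + 5)**2*y(5))*E = ((2/(-7 - 1) + 5)**2*(-14 + 5))*(-1/17) = ((2/(-8) + 5)**2*(-9))*(-1/17) = ((2*(-1/8) + 5)**2*(-9))*(-1/17) = ((-1/4 + 5)**2*(-9))*(-1/17) = ((19/4)**2*(-9))*(-1/17) = ((361/16)*(-9))*(-1/17) = -3249/16*(-1/17) = 3249/272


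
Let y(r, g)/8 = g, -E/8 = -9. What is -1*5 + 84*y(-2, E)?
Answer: 48379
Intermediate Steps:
E = 72 (E = -8*(-9) = 72)
y(r, g) = 8*g
-1*5 + 84*y(-2, E) = -1*5 + 84*(8*72) = -5 + 84*576 = -5 + 48384 = 48379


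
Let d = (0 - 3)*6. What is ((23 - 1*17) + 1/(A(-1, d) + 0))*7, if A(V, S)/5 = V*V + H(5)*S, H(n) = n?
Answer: 18683/445 ≈ 41.984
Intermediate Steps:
d = -18 (d = -3*6 = -18)
A(V, S) = 5*V**2 + 25*S (A(V, S) = 5*(V*V + 5*S) = 5*(V**2 + 5*S) = 5*V**2 + 25*S)
((23 - 1*17) + 1/(A(-1, d) + 0))*7 = ((23 - 1*17) + 1/((5*(-1)**2 + 25*(-18)) + 0))*7 = ((23 - 17) + 1/((5*1 - 450) + 0))*7 = (6 + 1/((5 - 450) + 0))*7 = (6 + 1/(-445 + 0))*7 = (6 + 1/(-445))*7 = (6 - 1/445)*7 = (2669/445)*7 = 18683/445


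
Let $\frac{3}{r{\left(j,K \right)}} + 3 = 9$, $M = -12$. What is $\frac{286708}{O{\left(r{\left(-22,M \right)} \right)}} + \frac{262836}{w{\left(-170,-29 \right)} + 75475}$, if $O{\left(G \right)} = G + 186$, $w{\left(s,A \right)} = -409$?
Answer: $\frac{7190347214}{4666603} \approx 1540.8$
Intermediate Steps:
$r{\left(j,K \right)} = \frac{1}{2}$ ($r{\left(j,K \right)} = \frac{3}{-3 + 9} = \frac{3}{6} = 3 \cdot \frac{1}{6} = \frac{1}{2}$)
$O{\left(G \right)} = 186 + G$
$\frac{286708}{O{\left(r{\left(-22,M \right)} \right)}} + \frac{262836}{w{\left(-170,-29 \right)} + 75475} = \frac{286708}{186 + \frac{1}{2}} + \frac{262836}{-409 + 75475} = \frac{286708}{\frac{373}{2}} + \frac{262836}{75066} = 286708 \cdot \frac{2}{373} + 262836 \cdot \frac{1}{75066} = \frac{573416}{373} + \frac{43806}{12511} = \frac{7190347214}{4666603}$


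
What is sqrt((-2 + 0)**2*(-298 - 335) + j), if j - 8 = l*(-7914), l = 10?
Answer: 16*I*sqrt(319) ≈ 285.77*I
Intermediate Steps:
j = -79132 (j = 8 + 10*(-7914) = 8 - 79140 = -79132)
sqrt((-2 + 0)**2*(-298 - 335) + j) = sqrt((-2 + 0)**2*(-298 - 335) - 79132) = sqrt((-2)**2*(-633) - 79132) = sqrt(4*(-633) - 79132) = sqrt(-2532 - 79132) = sqrt(-81664) = 16*I*sqrt(319)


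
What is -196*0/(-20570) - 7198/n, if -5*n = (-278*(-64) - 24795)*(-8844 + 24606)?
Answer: -17995/55190643 ≈ -0.00032605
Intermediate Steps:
n = 110381286/5 (n = -(-278*(-64) - 24795)*(-8844 + 24606)/5 = -(17792 - 24795)*15762/5 = -(-7003)*15762/5 = -1/5*(-110381286) = 110381286/5 ≈ 2.2076e+7)
-196*0/(-20570) - 7198/n = -196*0/(-20570) - 7198/110381286/5 = 0*(-1/20570) - 7198*5/110381286 = 0 - 17995/55190643 = -17995/55190643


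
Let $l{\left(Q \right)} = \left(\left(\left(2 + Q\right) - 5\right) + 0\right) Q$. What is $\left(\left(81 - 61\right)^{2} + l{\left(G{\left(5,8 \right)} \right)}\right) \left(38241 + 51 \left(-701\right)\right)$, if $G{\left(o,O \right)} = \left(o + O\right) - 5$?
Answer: $1095600$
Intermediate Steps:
$G{\left(o,O \right)} = -5 + O + o$ ($G{\left(o,O \right)} = \left(O + o\right) - 5 = -5 + O + o$)
$l{\left(Q \right)} = Q \left(-3 + Q\right)$ ($l{\left(Q \right)} = \left(\left(-3 + Q\right) + 0\right) Q = \left(-3 + Q\right) Q = Q \left(-3 + Q\right)$)
$\left(\left(81 - 61\right)^{2} + l{\left(G{\left(5,8 \right)} \right)}\right) \left(38241 + 51 \left(-701\right)\right) = \left(\left(81 - 61\right)^{2} + \left(-5 + 8 + 5\right) \left(-3 + \left(-5 + 8 + 5\right)\right)\right) \left(38241 + 51 \left(-701\right)\right) = \left(20^{2} + 8 \left(-3 + 8\right)\right) \left(38241 - 35751\right) = \left(400 + 8 \cdot 5\right) 2490 = \left(400 + 40\right) 2490 = 440 \cdot 2490 = 1095600$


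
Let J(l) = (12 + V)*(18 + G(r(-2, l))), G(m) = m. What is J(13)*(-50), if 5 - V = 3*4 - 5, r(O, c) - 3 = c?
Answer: -17000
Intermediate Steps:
r(O, c) = 3 + c
V = -2 (V = 5 - (3*4 - 5) = 5 - (12 - 5) = 5 - 1*7 = 5 - 7 = -2)
J(l) = 210 + 10*l (J(l) = (12 - 2)*(18 + (3 + l)) = 10*(21 + l) = 210 + 10*l)
J(13)*(-50) = (210 + 10*13)*(-50) = (210 + 130)*(-50) = 340*(-50) = -17000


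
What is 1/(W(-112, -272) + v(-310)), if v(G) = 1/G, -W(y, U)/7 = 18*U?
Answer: 310/10624319 ≈ 2.9178e-5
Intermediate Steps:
W(y, U) = -126*U
1/(W(-112, -272) + v(-310)) = 1/(-126*(-272) + 1/(-310)) = 1/(34272 - 1/310) = 1/(10624319/310) = 310/10624319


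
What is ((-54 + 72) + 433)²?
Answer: 203401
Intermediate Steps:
((-54 + 72) + 433)² = (18 + 433)² = 451² = 203401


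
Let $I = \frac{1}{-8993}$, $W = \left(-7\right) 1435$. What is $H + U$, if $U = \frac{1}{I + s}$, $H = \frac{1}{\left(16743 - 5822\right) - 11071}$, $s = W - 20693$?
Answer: $- \frac{55555157}{8292805050} \approx -0.0066992$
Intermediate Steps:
$W = -10045$
$I = - \frac{1}{8993} \approx -0.0001112$
$s = -30738$ ($s = -10045 - 20693 = -30738$)
$H = - \frac{1}{150}$ ($H = \frac{1}{10921 - 11071} = \frac{1}{-150} = - \frac{1}{150} \approx -0.0066667$)
$U = - \frac{8993}{276426835}$ ($U = \frac{1}{- \frac{1}{8993} - 30738} = \frac{1}{- \frac{276426835}{8993}} = - \frac{8993}{276426835} \approx -3.2533 \cdot 10^{-5}$)
$H + U = - \frac{1}{150} - \frac{8993}{276426835} = - \frac{55555157}{8292805050}$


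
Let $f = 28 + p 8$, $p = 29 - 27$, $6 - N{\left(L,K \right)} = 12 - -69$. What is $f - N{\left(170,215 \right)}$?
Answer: $119$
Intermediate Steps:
$N{\left(L,K \right)} = -75$ ($N{\left(L,K \right)} = 6 - \left(12 - -69\right) = 6 - \left(12 + 69\right) = 6 - 81 = -75$)
$p = 2$
$f = 44$ ($f = 28 + 2 \cdot 8 = 28 + 16 = 44$)
$f - N{\left(170,215 \right)} = 44 - -75 = 44 + 75 = 119$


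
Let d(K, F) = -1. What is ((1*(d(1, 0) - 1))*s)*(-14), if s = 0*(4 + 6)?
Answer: 0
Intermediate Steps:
s = 0 (s = 0*10 = 0)
((1*(d(1, 0) - 1))*s)*(-14) = ((1*(-1 - 1))*0)*(-14) = ((1*(-2))*0)*(-14) = -2*0*(-14) = 0*(-14) = 0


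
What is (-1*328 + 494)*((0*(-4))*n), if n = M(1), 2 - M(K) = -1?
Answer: 0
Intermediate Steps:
M(K) = 3 (M(K) = 2 - 1*(-1) = 2 + 1 = 3)
n = 3
(-1*328 + 494)*((0*(-4))*n) = (-1*328 + 494)*((0*(-4))*3) = (-328 + 494)*(0*3) = 166*0 = 0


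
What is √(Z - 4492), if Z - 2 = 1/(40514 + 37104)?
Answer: I*√697009638/394 ≈ 67.007*I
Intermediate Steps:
Z = 155237/77618 (Z = 2 + 1/(40514 + 37104) = 2 + 1/77618 = 155237/77618 ≈ 2.0000)
√(Z - 4492) = √(155237/77618 - 4492) = √(-348504819/77618) = I*√697009638/394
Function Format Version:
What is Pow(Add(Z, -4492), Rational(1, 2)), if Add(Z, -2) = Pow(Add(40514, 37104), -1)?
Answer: Mul(Rational(1, 394), I, Pow(697009638, Rational(1, 2))) ≈ Mul(67.007, I)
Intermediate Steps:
Z = Rational(155237, 77618) (Z = Add(2, Pow(Add(40514, 37104), -1)) = Add(2, Pow(77618, -1)) = Add(2, Rational(1, 77618)) = Rational(155237, 77618) ≈ 2.0000)
Pow(Add(Z, -4492), Rational(1, 2)) = Pow(Add(Rational(155237, 77618), -4492), Rational(1, 2)) = Pow(Rational(-348504819, 77618), Rational(1, 2)) = Mul(Rational(1, 394), I, Pow(697009638, Rational(1, 2)))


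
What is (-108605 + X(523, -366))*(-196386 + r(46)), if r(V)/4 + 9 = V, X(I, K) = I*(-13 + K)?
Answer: 60210135636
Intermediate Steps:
r(V) = -36 + 4*V
(-108605 + X(523, -366))*(-196386 + r(46)) = (-108605 + 523*(-13 - 366))*(-196386 + (-36 + 4*46)) = (-108605 + 523*(-379))*(-196386 + (-36 + 184)) = (-108605 - 198217)*(-196386 + 148) = -306822*(-196238) = 60210135636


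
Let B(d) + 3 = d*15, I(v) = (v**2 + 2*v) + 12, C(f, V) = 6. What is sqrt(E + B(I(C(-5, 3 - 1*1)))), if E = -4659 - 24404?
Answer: I*sqrt(28166) ≈ 167.83*I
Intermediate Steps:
I(v) = 12 + v**2 + 2*v
B(d) = -3 + 15*d (B(d) = -3 + d*15 = -3 + 15*d)
E = -29063
sqrt(E + B(I(C(-5, 3 - 1*1)))) = sqrt(-29063 + (-3 + 15*(12 + 6**2 + 2*6))) = sqrt(-29063 + (-3 + 15*(12 + 36 + 12))) = sqrt(-29063 + (-3 + 15*60)) = sqrt(-29063 + (-3 + 900)) = sqrt(-29063 + 897) = sqrt(-28166) = I*sqrt(28166)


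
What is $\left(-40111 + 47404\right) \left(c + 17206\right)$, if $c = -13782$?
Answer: $24971232$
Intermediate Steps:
$\left(-40111 + 47404\right) \left(c + 17206\right) = \left(-40111 + 47404\right) \left(-13782 + 17206\right) = 7293 \cdot 3424 = 24971232$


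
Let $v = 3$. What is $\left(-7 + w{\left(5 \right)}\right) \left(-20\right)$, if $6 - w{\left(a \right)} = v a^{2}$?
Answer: $1520$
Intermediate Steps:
$w{\left(a \right)} = 6 - 3 a^{2}$
$\left(-7 + w{\left(5 \right)}\right) \left(-20\right) = \left(-7 + \left(6 - 3 \cdot 5^{2}\right)\right) \left(-20\right) = \left(-7 + \left(6 - 75\right)\right) \left(-20\right) = \left(-7 - 69\right) \left(-20\right) = \left(-76\right) \left(-20\right) = 1520$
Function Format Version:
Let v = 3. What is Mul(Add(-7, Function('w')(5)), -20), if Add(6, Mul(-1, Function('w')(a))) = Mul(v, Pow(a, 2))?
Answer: 1520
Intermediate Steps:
Function('w')(a) = Add(6, Mul(-3, Pow(a, 2))) (Function('w')(a) = Add(6, Mul(-1, Mul(3, Pow(a, 2)))) = Add(6, Mul(-3, Pow(a, 2))))
Mul(Add(-7, Function('w')(5)), -20) = Mul(Add(-7, Add(6, Mul(-3, Pow(5, 2)))), -20) = Mul(Add(-7, Add(6, Mul(-3, 25))), -20) = Mul(Add(-7, Add(6, -75)), -20) = Mul(Add(-7, -69), -20) = Mul(-76, -20) = 1520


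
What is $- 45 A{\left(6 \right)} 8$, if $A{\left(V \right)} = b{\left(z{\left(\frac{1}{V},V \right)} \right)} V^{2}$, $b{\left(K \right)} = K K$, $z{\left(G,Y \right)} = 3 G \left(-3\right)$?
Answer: $-29160$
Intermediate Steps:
$z{\left(G,Y \right)} = - 9 G$
$b{\left(K \right)} = K^{2}$
$A{\left(V \right)} = 81$ ($A{\left(V \right)} = \left(- \frac{9}{V}\right)^{2} V^{2} = \frac{81}{V^{2}} V^{2} = 81$)
$- 45 A{\left(6 \right)} 8 = \left(-45\right) 81 \cdot 8 = \left(-3645\right) 8 = -29160$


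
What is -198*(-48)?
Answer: 9504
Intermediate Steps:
-198*(-48) = -1*(-9504) = 9504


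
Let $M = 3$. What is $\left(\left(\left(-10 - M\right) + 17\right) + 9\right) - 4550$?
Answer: $-4537$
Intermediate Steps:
$\left(\left(\left(-10 - M\right) + 17\right) + 9\right) - 4550 = \left(\left(\left(-10 - 3\right) + 17\right) + 9\right) - 4550 = \left(\left(-13 + 17\right) + 9\right) - 4550 = \left(4 + 9\right) - 4550 = 13 - 4550 = -4537$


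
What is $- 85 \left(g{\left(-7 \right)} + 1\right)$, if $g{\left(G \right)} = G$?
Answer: $510$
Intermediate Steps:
$- 85 \left(g{\left(-7 \right)} + 1\right) = - 85 \left(-7 + 1\right) = \left(-85\right) \left(-6\right) = 510$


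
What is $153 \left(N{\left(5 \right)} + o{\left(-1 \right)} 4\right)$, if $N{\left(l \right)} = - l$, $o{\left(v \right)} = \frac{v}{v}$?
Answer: $-153$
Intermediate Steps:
$o{\left(v \right)} = 1$
$153 \left(N{\left(5 \right)} + o{\left(-1 \right)} 4\right) = 153 \left(\left(-1\right) 5 + 1 \cdot 4\right) = 153 \left(-5 + 4\right) = 153 \left(-1\right) = -153$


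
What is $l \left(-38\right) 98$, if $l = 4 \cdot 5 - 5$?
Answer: $-55860$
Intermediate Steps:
$l = 15$ ($l = 20 - 5 = 15$)
$l \left(-38\right) 98 = 15 \left(-38\right) 98 = \left(-570\right) 98 = -55860$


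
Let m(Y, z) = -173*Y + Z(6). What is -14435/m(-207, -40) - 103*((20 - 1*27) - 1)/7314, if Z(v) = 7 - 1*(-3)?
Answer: -38030543/130997397 ≈ -0.29032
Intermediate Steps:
Z(v) = 10 (Z(v) = 7 + 3 = 10)
m(Y, z) = 10 - 173*Y (m(Y, z) = -173*Y + 10 = 10 - 173*Y)
-14435/m(-207, -40) - 103*((20 - 1*27) - 1)/7314 = -14435/(10 - 173*(-207)) - 103*((20 - 1*27) - 1)/7314 = -14435/(10 + 35811) - 103*((20 - 27) - 1)*(1/7314) = -14435/35821 - 103*(-7 - 1)*(1/7314) = -14435*1/35821 - 103*(-8)*(1/7314) = -14435/35821 + 824*(1/7314) = -14435/35821 + 412/3657 = -38030543/130997397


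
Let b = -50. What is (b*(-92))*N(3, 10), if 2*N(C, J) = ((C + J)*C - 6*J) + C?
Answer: -41400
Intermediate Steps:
N(C, J) = C/2 - 3*J + C*(C + J)/2 (N(C, J) = (((C + J)*C - 6*J) + C)/2 = ((C*(C + J) - 6*J) + C)/2 = ((-6*J + C*(C + J)) + C)/2 = (C - 6*J + C*(C + J))/2 = C/2 - 3*J + C*(C + J)/2)
(b*(-92))*N(3, 10) = (-50*(-92))*((½)*3 + (½)*3² - 3*10 + (½)*3*10) = 4600*(3/2 + (½)*9 - 30 + 15) = 4600*(3/2 + 9/2 - 30 + 15) = 4600*(-9) = -41400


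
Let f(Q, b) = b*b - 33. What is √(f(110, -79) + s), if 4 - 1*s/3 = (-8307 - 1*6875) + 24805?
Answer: I*√22649 ≈ 150.5*I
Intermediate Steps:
s = -28857 (s = 12 - 3*((-8307 - 1*6875) + 24805) = 12 - 3*((-8307 - 6875) + 24805) = 12 - 3*(-15182 + 24805) = 12 - 3*9623 = 12 - 28869 = -28857)
f(Q, b) = -33 + b² (f(Q, b) = b² - 33 = -33 + b²)
√(f(110, -79) + s) = √((-33 + (-79)²) - 28857) = √((-33 + 6241) - 28857) = √(6208 - 28857) = √(-22649) = I*√22649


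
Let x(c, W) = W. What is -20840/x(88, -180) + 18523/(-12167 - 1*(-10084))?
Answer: 2003779/18747 ≈ 106.89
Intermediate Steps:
-20840/x(88, -180) + 18523/(-12167 - 1*(-10084)) = -20840/(-180) + 18523/(-12167 - 1*(-10084)) = -20840*(-1/180) + 18523/(-12167 + 10084) = 1042/9 + 18523/(-2083) = 1042/9 + 18523*(-1/2083) = 1042/9 - 18523/2083 = 2003779/18747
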